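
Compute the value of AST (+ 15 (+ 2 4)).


Evaluate inner: (+ 2 4) = 6
Evaluate root: (+ 15 6) = 21
Result: 21


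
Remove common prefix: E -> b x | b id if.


Common prefix: 'b'
Factored: E -> b E', E' -> x | id if


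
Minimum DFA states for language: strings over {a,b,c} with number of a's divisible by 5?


Track (count of a) mod 5: states 0..4, accept at 0
Minimal DFA: 5 states


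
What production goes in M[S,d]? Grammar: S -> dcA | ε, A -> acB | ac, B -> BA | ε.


For [S, d]: 'd' ∈ FIRST(dcA)
Entry: S -> dcA


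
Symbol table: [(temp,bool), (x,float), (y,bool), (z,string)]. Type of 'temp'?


Lookup 'temp' → type bool


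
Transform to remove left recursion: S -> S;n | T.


Left-recursive alternatives: S;n; non-recursive: T
Introduce S': S -> TS', S' -> ;nS' | ε


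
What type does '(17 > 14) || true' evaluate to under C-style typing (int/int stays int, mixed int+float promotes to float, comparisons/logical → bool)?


Operand types: bool || bool
Rule: logical operators take bool operands and yield bool
Result type: bool


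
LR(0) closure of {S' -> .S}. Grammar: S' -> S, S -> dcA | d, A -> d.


Start: S' -> .S
For each item with dot before a nonterminal B, add B -> .γ for every B-production
Closure: [S' -> .S, S -> .dcA, S -> .d]


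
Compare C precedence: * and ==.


'*' is multiplicative (level 10); '==' is equality (level 6)
Higher level binds tighter
'*' has higher precedence than '=='


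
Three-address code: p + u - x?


Break into single-operator statements:
t1 = p + u
t2 = t1 - x


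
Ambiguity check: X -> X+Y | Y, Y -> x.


precedence layered via separate nonterminal Y: deterministic
Unambiguous


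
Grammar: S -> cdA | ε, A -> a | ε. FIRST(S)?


Per alternative of S: FIRST(cdA) = {c}; FIRST(ε) = {ε}
FIRST(S) = {c, ε}


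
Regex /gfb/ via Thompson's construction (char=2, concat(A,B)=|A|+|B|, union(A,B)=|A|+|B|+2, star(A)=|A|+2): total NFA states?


Syntax tree has 3 char leaf(s), 0 union(s), 0 star(s)
chars contribute 3×2 = 6; each union adds +2; each star adds +2
Total: 6 + 0 + 0 = 6 states


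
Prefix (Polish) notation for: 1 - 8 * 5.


'*' binds tighter: tree is (- 1 (* 8 5))
Prefix: - 1 * 8 5


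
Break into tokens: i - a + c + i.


Scan left to right, longest-match per lexeme
Tokens: ID(i), OP(-), ID(a), OP(+), ID(c), OP(+), ID(i)


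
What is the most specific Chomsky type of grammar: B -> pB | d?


Right-linear: every RHS is a terminal or a terminal followed by one nonterminal
Classification: Type 3 (Regular)


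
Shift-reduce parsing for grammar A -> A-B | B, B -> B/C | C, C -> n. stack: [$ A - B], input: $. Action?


handle 'A-B' on top; lookahead ∈ FOLLOW(A) = {-, $}
Action: reduce (A -> A-B)


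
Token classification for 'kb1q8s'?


Pattern: letter/underscore followed by alphanumerics, not a keyword
Type: IDENTIFIER


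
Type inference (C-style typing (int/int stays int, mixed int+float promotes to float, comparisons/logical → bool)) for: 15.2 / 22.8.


Operand types: float / float
Rule: mixed int/float promotes to float; int/int stays int
Result type: float


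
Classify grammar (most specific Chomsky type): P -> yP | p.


Right-linear: every RHS is a terminal or a terminal followed by one nonterminal
Classification: Type 3 (Regular)


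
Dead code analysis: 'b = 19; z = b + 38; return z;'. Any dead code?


b is read by z's definition; z is returned
No dead code


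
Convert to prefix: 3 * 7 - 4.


left-to-right (same/higher precedence on left): tree is (- (* 3 7) 4)
Prefix: - * 3 7 4


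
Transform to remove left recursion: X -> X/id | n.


Left-recursive alternatives: X/id; non-recursive: n
Introduce X': X -> nX', X' -> /idX' | ε


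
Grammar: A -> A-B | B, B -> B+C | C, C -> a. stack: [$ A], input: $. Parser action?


start symbol A on stack, input exhausted
Action: accept


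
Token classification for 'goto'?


Pattern: reserved word
Type: KEYWORD


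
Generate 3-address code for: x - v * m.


Break into single-operator statements:
t1 = v * m
t2 = x - t1


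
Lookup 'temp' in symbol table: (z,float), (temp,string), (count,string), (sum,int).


Lookup 'temp' → type string


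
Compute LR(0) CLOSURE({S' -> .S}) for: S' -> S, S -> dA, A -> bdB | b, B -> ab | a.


Start: S' -> .S
For each item with dot before a nonterminal B, add B -> .γ for every B-production
Closure: [S' -> .S, S -> .dA]


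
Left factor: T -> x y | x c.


Common prefix: 'x'
Factored: T -> x T', T' -> y | c


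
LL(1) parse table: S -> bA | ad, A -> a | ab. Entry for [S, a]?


For [S, a]: 'a' ∈ FIRST(ad)
Entry: S -> ad


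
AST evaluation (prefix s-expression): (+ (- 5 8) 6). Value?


Evaluate inner: (- 5 8) = -3
Evaluate root: (+ -3 6) = 3
Result: 3


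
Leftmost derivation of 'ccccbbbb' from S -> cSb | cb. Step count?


Derivation: S => cSb => ccSbb => cccSbbb => ccccbbbb
Steps: 4


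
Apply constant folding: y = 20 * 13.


20 * 13 = 260 at compile time
Optimized: y = 260


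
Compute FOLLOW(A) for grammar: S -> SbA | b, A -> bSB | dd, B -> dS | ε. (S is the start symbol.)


$ ∈ FOLLOW(S). For each A -> αBβ: add FIRST(β)\{ε} to FOLLOW(B); if β nullable, add FOLLOW(A).
FOLLOW(A) = {$, b, d}


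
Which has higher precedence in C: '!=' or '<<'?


'<<' is shift (level 8); '!=' is equality (level 6)
Higher level binds tighter
'<<' has higher precedence than '!='


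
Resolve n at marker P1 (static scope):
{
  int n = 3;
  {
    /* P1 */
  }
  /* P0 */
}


P1's block does not declare n; resolves to the enclosing declaration at depth 0
n = 3


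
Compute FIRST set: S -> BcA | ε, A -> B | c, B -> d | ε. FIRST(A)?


Per alternative of A: FIRST(B) = {d, ε}; FIRST(c) = {c}
FIRST(A) = {c, d, ε}


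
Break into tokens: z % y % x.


Scan left to right, longest-match per lexeme
Tokens: ID(z), OP(%), ID(y), OP(%), ID(x)


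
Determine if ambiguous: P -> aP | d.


right-linear, alternatives start with distinct terminals 'a' vs 'd': unique leftmost derivation
Unambiguous


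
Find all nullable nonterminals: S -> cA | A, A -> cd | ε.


A nonterminal is nullable iff some alternative derives ε (directly, or every symbol in it is nullable)
Nullable: {A, S}


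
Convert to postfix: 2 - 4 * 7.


* has higher precedence, evaluate 4*7 first
Postfix: 2 4 7 * -


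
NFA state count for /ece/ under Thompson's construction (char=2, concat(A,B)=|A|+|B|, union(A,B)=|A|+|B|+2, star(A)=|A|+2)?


Syntax tree has 3 char leaf(s), 0 union(s), 0 star(s)
chars contribute 3×2 = 6; each union adds +2; each star adds +2
Total: 6 + 0 + 0 = 6 states


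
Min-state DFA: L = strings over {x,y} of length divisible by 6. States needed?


Track length mod 6: states 0..5, accept at 0
Minimal DFA: 6 states


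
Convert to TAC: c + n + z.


Break into single-operator statements:
t1 = c + n
t2 = t1 + z


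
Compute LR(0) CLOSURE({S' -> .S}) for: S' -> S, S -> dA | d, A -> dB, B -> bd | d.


Start: S' -> .S
For each item with dot before a nonterminal B, add B -> .γ for every B-production
Closure: [S' -> .S, S -> .dA, S -> .d]


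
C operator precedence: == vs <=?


'<=' is relational (level 7); '==' is equality (level 6)
Higher level binds tighter
'<=' has higher precedence than '=='


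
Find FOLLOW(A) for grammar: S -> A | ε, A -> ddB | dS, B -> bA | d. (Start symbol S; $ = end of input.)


$ ∈ FOLLOW(S). For each A -> αBβ: add FIRST(β)\{ε} to FOLLOW(B); if β nullable, add FOLLOW(A).
FOLLOW(A) = {$}


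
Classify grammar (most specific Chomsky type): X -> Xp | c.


Left-linear: every RHS is a terminal or one nonterminal followed by a terminal
Classification: Type 3 (Regular)


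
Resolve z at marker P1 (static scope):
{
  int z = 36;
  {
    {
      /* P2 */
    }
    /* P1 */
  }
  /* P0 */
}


P1's block does not declare z; resolves to the enclosing declaration at depth 0
z = 36


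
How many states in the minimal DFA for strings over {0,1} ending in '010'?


Track the longest suffix of input matching a prefix of '010': 4 classes (prefixes of length 0..3)
Minimal DFA: 4 states


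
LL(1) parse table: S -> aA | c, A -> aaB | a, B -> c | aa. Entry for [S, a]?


For [S, a]: 'a' ∈ FIRST(aA)
Entry: S -> aA


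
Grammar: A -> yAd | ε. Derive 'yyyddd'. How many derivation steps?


Derivation: A => yAd => yyAdd => yyyAddd => yyyddd
Steps: 4


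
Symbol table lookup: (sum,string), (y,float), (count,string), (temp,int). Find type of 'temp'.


Lookup 'temp' → type int


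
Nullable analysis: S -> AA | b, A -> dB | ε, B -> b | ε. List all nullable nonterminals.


A nonterminal is nullable iff some alternative derives ε (directly, or every symbol in it is nullable)
Nullable: {A, B, S}


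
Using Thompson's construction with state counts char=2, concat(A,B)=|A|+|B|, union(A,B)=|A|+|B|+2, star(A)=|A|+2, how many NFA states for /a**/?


Syntax tree has 1 char leaf(s), 0 union(s), 2 star(s)
chars contribute 1×2 = 2; each union adds +2; each star adds +2
Total: 2 + 0 + 4 = 6 states


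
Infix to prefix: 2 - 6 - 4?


left-to-right (same/higher precedence on left): tree is (- (- 2 6) 4)
Prefix: - - 2 6 4


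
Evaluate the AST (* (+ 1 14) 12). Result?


Evaluate inner: (+ 1 14) = 15
Evaluate root: (* 15 12) = 180
Result: 180


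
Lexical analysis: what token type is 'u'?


Pattern: letter/underscore followed by alphanumerics, not a keyword
Type: IDENTIFIER


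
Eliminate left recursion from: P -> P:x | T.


Left-recursive alternatives: P:x; non-recursive: T
Introduce P': P -> TP', P' -> :xP' | ε


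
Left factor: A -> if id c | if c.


Common prefix: 'if'
Factored: A -> if A', A' -> id c | c


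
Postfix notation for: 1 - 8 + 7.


Left to right (same or higher precedence on left)
Postfix: 1 8 - 7 +


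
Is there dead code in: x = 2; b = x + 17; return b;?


x is read by b's definition; b is returned
No dead code


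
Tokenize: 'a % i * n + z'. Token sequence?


Scan left to right, longest-match per lexeme
Tokens: ID(a), OP(%), ID(i), OP(*), ID(n), OP(+), ID(z)


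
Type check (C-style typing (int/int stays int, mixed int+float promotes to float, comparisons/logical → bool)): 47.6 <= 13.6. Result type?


Operand types: float <= float
Rule: comparison yields bool
Result type: bool


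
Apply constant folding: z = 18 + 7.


18 + 7 = 25 at compile time
Optimized: z = 25


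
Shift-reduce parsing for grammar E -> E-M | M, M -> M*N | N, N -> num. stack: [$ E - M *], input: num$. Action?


no handle; shift 'num'
Action: shift


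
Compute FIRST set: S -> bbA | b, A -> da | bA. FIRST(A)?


Per alternative of A: FIRST(da) = {d}; FIRST(bA) = {b}
FIRST(A) = {b, d}


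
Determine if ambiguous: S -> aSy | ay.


balanced a^n…y^n: each string has a unique parse
Unambiguous


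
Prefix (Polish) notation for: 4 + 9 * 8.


'*' binds tighter: tree is (+ 4 (* 9 8))
Prefix: + 4 * 9 8


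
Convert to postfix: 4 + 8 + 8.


Left to right (same or higher precedence on left)
Postfix: 4 8 + 8 +


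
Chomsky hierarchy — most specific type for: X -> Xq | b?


Left-linear: every RHS is a terminal or one nonterminal followed by a terminal
Classification: Type 3 (Regular)


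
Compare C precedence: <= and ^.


'<=' is relational (level 7); '^' is bitwise XOR (level 4)
Higher level binds tighter
'<=' has higher precedence than '^'


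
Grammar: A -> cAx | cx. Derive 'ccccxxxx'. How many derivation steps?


Derivation: A => cAx => ccAxx => cccAxxx => ccccxxxx
Steps: 4


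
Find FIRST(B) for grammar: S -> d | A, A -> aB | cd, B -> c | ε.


Per alternative of B: FIRST(c) = {c}; FIRST(ε) = {ε}
FIRST(B) = {c, ε}


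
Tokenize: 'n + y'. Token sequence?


Scan left to right, longest-match per lexeme
Tokens: ID(n), OP(+), ID(y)


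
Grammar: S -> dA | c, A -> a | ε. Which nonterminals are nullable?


A nonterminal is nullable iff some alternative derives ε (directly, or every symbol in it is nullable)
Nullable: {A}


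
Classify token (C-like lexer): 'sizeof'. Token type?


Pattern: reserved word
Type: KEYWORD


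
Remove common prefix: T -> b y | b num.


Common prefix: 'b'
Factored: T -> b T', T' -> y | num


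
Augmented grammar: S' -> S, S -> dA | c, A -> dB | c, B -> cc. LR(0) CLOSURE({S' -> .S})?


Start: S' -> .S
For each item with dot before a nonterminal B, add B -> .γ for every B-production
Closure: [S' -> .S, S -> .dA, S -> .c]


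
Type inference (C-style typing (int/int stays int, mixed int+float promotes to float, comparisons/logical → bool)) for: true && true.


Operand types: bool && bool
Rule: logical operators take bool operands and yield bool
Result type: bool


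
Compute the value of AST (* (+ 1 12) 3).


Evaluate inner: (+ 1 12) = 13
Evaluate root: (* 13 3) = 39
Result: 39


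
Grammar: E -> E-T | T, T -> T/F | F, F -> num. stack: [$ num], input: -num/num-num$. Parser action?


'num' on top is the handle for F -> num
Action: reduce (F -> num)


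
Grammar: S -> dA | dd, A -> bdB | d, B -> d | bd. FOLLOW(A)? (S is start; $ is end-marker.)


$ ∈ FOLLOW(S). For each A -> αBβ: add FIRST(β)\{ε} to FOLLOW(B); if β nullable, add FOLLOW(A).
FOLLOW(A) = {$}


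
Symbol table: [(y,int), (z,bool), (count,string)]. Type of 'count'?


Lookup 'count' → type string


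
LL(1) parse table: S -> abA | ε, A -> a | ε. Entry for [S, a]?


For [S, a]: 'a' ∈ FIRST(abA)
Entry: S -> abA


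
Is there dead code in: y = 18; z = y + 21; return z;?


y is read by z's definition; z is returned
No dead code


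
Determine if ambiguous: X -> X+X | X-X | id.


'id+id-id' has two parse trees (no precedence encoded between + and -)
Ambiguous


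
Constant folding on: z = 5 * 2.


5 * 2 = 10 at compile time
Optimized: z = 10


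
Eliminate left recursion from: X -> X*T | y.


Left-recursive alternatives: X*T; non-recursive: y
Introduce X': X -> yX', X' -> *TX' | ε


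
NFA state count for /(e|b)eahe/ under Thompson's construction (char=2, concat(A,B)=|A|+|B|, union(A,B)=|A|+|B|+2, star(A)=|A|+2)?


Syntax tree has 6 char leaf(s), 1 union(s), 0 star(s)
chars contribute 6×2 = 12; each union adds +2; each star adds +2
Total: 12 + 2 + 0 = 14 states


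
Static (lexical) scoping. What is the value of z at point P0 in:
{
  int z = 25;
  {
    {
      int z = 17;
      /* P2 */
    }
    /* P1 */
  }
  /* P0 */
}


z declared in the same block as P0
z = 25


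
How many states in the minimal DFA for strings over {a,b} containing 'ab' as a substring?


KMP-style automaton: 2 progress states + 1 absorbing accept = 3
Minimal DFA: 3 states


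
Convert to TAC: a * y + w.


Break into single-operator statements:
t1 = a * y
t2 = t1 + w


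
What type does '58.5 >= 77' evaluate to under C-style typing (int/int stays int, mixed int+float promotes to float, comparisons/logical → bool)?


Operand types: float >= int
Rule: comparison yields bool
Result type: bool


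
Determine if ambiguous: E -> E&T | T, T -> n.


precedence layered via separate nonterminal T: deterministic
Unambiguous


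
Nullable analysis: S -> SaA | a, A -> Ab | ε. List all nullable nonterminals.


A nonterminal is nullable iff some alternative derives ε (directly, or every symbol in it is nullable)
Nullable: {A}


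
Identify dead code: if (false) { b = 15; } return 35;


condition is constant false, so the whole block is unreachable
Dead: 'if (false) { b = 15; }'


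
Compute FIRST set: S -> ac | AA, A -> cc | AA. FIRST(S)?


Per alternative of S: FIRST(ac) = {a}; FIRST(AA) = {c}
FIRST(S) = {a, c}


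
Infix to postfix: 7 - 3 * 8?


* has higher precedence, evaluate 3*8 first
Postfix: 7 3 8 * -


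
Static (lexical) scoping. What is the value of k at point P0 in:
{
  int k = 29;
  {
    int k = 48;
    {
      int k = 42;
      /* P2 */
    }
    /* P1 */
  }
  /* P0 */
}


k declared in the same block as P0
k = 29


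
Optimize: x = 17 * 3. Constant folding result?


17 * 3 = 51 at compile time
Optimized: x = 51


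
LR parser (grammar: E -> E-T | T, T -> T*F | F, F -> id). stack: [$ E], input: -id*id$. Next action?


shift '-' to continue E -> E-T
Action: shift


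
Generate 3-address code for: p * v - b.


Break into single-operator statements:
t1 = p * v
t2 = t1 - b


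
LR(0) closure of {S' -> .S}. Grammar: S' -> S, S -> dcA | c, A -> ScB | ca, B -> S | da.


Start: S' -> .S
For each item with dot before a nonterminal B, add B -> .γ for every B-production
Closure: [S' -> .S, S -> .dcA, S -> .c]


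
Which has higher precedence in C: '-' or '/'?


'/' is multiplicative (level 10); '-' is additive (level 9)
Higher level binds tighter
'/' has higher precedence than '-'


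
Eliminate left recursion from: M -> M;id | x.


Left-recursive alternatives: M;id; non-recursive: x
Introduce M': M -> xM', M' -> ;idM' | ε


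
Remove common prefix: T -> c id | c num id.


Common prefix: 'c'
Factored: T -> c T', T' -> id | num id


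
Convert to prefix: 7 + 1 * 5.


'*' binds tighter: tree is (+ 7 (* 1 5))
Prefix: + 7 * 1 5


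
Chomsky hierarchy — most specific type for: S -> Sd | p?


Left-linear: every RHS is a terminal or one nonterminal followed by a terminal
Classification: Type 3 (Regular)


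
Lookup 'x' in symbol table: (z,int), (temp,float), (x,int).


Lookup 'x' → type int


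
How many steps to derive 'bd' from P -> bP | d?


Derivation: P => bP => bd
Steps: 2


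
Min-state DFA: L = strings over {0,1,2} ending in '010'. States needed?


Track the longest suffix of input matching a prefix of '010': 4 classes (prefixes of length 0..3)
Minimal DFA: 4 states


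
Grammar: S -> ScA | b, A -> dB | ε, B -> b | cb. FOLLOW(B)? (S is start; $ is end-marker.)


$ ∈ FOLLOW(S). For each A -> αBβ: add FIRST(β)\{ε} to FOLLOW(B); if β nullable, add FOLLOW(A).
FOLLOW(B) = {$, c}


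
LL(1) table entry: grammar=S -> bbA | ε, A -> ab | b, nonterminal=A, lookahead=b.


For [A, b]: 'b' ∈ FIRST(b)
Entry: A -> b


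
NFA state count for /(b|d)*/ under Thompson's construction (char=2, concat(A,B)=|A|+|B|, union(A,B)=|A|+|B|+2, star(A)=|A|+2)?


Syntax tree has 2 char leaf(s), 1 union(s), 1 star(s)
chars contribute 2×2 = 4; each union adds +2; each star adds +2
Total: 4 + 2 + 2 = 8 states


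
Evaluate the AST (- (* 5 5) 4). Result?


Evaluate inner: (* 5 5) = 25
Evaluate root: (- 25 4) = 21
Result: 21


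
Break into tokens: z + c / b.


Scan left to right, longest-match per lexeme
Tokens: ID(z), OP(+), ID(c), OP(/), ID(b)


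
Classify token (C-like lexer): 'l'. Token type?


Pattern: letter/underscore followed by alphanumerics, not a keyword
Type: IDENTIFIER


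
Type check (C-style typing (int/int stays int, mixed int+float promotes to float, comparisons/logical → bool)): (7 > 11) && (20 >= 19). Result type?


Operand types: bool && bool
Rule: logical operators take bool operands and yield bool
Result type: bool


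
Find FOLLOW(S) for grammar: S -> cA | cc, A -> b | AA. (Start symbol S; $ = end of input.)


$ ∈ FOLLOW(S). For each A -> αBβ: add FIRST(β)\{ε} to FOLLOW(B); if β nullable, add FOLLOW(A).
FOLLOW(S) = {$}


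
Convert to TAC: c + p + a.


Break into single-operator statements:
t1 = c + p
t2 = t1 + a


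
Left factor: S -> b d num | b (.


Common prefix: 'b'
Factored: S -> b S', S' -> d num | (


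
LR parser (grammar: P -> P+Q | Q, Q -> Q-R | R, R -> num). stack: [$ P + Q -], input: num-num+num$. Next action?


no handle; shift 'num'
Action: shift


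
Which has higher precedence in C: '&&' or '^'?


'^' is bitwise XOR (level 4); '&&' is logical AND (level 2)
Higher level binds tighter
'^' has higher precedence than '&&'


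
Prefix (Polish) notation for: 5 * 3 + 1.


left-to-right (same/higher precedence on left): tree is (+ (* 5 3) 1)
Prefix: + * 5 3 1


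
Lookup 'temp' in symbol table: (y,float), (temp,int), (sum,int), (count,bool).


Lookup 'temp' → type int


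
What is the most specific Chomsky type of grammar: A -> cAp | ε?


Single nonterminal LHS, but c^n p^n is not regular
Classification: Type 2 (Context-Free)


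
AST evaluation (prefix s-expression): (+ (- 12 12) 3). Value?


Evaluate inner: (- 12 12) = 0
Evaluate root: (+ 0 3) = 3
Result: 3


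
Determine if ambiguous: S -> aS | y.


right-linear, alternatives start with distinct terminals 'a' vs 'y': unique leftmost derivation
Unambiguous


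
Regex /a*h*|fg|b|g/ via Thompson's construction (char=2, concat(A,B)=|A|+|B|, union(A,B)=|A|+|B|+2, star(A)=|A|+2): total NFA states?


Syntax tree has 6 char leaf(s), 3 union(s), 2 star(s)
chars contribute 6×2 = 12; each union adds +2; each star adds +2
Total: 12 + 6 + 4 = 22 states


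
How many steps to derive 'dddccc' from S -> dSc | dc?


Derivation: S => dSc => ddScc => dddccc
Steps: 3


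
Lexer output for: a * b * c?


Scan left to right, longest-match per lexeme
Tokens: ID(a), OP(*), ID(b), OP(*), ID(c)


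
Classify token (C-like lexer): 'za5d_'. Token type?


Pattern: letter/underscore followed by alphanumerics, not a keyword
Type: IDENTIFIER


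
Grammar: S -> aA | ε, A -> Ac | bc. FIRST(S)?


Per alternative of S: FIRST(aA) = {a}; FIRST(ε) = {ε}
FIRST(S) = {a, ε}


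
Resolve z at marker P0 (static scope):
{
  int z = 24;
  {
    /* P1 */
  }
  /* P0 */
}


z declared in the same block as P0
z = 24


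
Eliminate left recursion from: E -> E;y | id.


Left-recursive alternatives: E;y; non-recursive: id
Introduce E': E -> idE', E' -> ;yE' | ε


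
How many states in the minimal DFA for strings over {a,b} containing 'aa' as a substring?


KMP-style automaton: 2 progress states + 1 absorbing accept = 3
Minimal DFA: 3 states


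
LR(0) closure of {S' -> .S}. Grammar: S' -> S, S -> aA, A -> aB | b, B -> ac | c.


Start: S' -> .S
For each item with dot before a nonterminal B, add B -> .γ for every B-production
Closure: [S' -> .S, S -> .aA]


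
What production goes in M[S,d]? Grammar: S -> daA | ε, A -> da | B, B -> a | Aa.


For [S, d]: 'd' ∈ FIRST(daA)
Entry: S -> daA


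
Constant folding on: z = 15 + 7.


15 + 7 = 22 at compile time
Optimized: z = 22


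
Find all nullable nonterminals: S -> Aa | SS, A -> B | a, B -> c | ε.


A nonterminal is nullable iff some alternative derives ε (directly, or every symbol in it is nullable)
Nullable: {A, B}


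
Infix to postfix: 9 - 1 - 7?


Left to right (same or higher precedence on left)
Postfix: 9 1 - 7 -


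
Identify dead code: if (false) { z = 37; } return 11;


condition is constant false, so the whole block is unreachable
Dead: 'if (false) { z = 37; }'


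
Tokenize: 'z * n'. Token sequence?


Scan left to right, longest-match per lexeme
Tokens: ID(z), OP(*), ID(n)


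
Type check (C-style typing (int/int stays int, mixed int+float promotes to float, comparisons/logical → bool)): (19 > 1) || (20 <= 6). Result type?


Operand types: bool || bool
Rule: logical operators take bool operands and yield bool
Result type: bool


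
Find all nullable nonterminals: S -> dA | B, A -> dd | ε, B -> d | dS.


A nonterminal is nullable iff some alternative derives ε (directly, or every symbol in it is nullable)
Nullable: {A}


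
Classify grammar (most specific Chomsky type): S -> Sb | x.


Left-linear: every RHS is a terminal or one nonterminal followed by a terminal
Classification: Type 3 (Regular)


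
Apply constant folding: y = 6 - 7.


6 - 7 = -1 at compile time
Optimized: y = -1


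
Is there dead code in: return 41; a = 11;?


statement follows a return and is unreachable
Dead: 'a = 11'


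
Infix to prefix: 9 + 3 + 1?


left-to-right (same/higher precedence on left): tree is (+ (+ 9 3) 1)
Prefix: + + 9 3 1


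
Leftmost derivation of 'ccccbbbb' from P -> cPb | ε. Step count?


Derivation: P => cPb => ccPbb => cccPbbb => ccccPbbbb => ccccbbbb
Steps: 5


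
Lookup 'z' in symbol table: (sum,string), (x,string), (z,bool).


Lookup 'z' → type bool


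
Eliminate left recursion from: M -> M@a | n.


Left-recursive alternatives: M@a; non-recursive: n
Introduce M': M -> nM', M' -> @aM' | ε


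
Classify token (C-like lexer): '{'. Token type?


Pattern: delimiter/punctuation
Type: PUNCTUATION


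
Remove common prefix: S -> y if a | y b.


Common prefix: 'y'
Factored: S -> y S', S' -> if a | b


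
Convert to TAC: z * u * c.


Break into single-operator statements:
t1 = z * u
t2 = t1 * c


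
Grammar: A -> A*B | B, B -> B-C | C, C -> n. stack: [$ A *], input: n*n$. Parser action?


no handle ('A*' is not any RHS); shift 'n'
Action: shift


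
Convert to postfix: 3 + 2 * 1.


* has higher precedence, evaluate 2*1 first
Postfix: 3 2 1 * +


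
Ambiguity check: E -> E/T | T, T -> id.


precedence layered via separate nonterminal T: deterministic
Unambiguous


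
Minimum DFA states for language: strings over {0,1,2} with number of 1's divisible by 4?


Track (count of 1) mod 4: states 0..3, accept at 0
Minimal DFA: 4 states


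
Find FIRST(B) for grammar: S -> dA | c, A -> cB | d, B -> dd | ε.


Per alternative of B: FIRST(dd) = {d}; FIRST(ε) = {ε}
FIRST(B) = {d, ε}


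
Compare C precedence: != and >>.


'>>' is shift (level 8); '!=' is equality (level 6)
Higher level binds tighter
'>>' has higher precedence than '!='


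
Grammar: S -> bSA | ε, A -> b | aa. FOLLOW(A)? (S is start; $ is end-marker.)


$ ∈ FOLLOW(S). For each A -> αBβ: add FIRST(β)\{ε} to FOLLOW(B); if β nullable, add FOLLOW(A).
FOLLOW(A) = {$, a, b}


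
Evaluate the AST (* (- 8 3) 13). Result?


Evaluate inner: (- 8 3) = 5
Evaluate root: (* 5 13) = 65
Result: 65


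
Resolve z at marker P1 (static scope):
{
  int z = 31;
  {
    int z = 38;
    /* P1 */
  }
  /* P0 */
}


z declared in the same block as P1
z = 38


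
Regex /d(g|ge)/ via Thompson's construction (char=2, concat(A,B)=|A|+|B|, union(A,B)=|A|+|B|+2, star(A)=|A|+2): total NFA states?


Syntax tree has 4 char leaf(s), 1 union(s), 0 star(s)
chars contribute 4×2 = 8; each union adds +2; each star adds +2
Total: 8 + 2 + 0 = 10 states


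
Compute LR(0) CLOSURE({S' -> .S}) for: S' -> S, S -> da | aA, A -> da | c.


Start: S' -> .S
For each item with dot before a nonterminal B, add B -> .γ for every B-production
Closure: [S' -> .S, S -> .da, S -> .aA]


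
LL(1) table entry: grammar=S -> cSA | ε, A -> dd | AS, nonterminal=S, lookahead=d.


For [S, d]: ε is nullable and 'd' ∈ FOLLOW(S)
Entry: S -> ε


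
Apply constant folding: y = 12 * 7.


12 * 7 = 84 at compile time
Optimized: y = 84


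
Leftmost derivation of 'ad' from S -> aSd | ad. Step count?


Derivation: S => ad
Steps: 1


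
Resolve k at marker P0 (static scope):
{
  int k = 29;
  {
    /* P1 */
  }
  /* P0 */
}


k declared in the same block as P0
k = 29


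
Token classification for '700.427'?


Pattern: digits with a decimal point
Type: FLOAT_LITERAL


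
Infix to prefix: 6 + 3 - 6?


left-to-right (same/higher precedence on left): tree is (- (+ 6 3) 6)
Prefix: - + 6 3 6


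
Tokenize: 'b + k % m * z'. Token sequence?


Scan left to right, longest-match per lexeme
Tokens: ID(b), OP(+), ID(k), OP(%), ID(m), OP(*), ID(z)


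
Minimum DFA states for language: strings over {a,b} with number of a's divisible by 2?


Track (count of a) mod 2: states 0..1, accept at 0
Minimal DFA: 2 states


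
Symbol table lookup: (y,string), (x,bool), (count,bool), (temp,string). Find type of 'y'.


Lookup 'y' → type string


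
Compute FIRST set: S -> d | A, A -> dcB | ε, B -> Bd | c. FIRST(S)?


Per alternative of S: FIRST(d) = {d}; FIRST(A) = {d, ε}
FIRST(S) = {d, ε}


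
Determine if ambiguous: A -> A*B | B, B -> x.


precedence layered via separate nonterminal B: deterministic
Unambiguous


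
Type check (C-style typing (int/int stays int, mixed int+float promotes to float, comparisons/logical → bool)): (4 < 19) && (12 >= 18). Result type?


Operand types: bool && bool
Rule: logical operators take bool operands and yield bool
Result type: bool


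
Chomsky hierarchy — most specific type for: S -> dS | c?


Right-linear: every RHS is a terminal or a terminal followed by one nonterminal
Classification: Type 3 (Regular)


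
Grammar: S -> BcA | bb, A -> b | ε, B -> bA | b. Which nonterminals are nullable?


A nonterminal is nullable iff some alternative derives ε (directly, or every symbol in it is nullable)
Nullable: {A}


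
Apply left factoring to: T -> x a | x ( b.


Common prefix: 'x'
Factored: T -> x T', T' -> a | ( b


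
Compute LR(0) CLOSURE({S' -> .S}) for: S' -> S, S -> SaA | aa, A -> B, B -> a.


Start: S' -> .S
For each item with dot before a nonterminal B, add B -> .γ for every B-production
Closure: [S' -> .S, S -> .SaA, S -> .aa]


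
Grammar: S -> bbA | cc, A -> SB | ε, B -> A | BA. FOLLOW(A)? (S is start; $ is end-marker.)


$ ∈ FOLLOW(S). For each A -> αBβ: add FIRST(β)\{ε} to FOLLOW(B); if β nullable, add FOLLOW(A).
FOLLOW(A) = {$, b, c}


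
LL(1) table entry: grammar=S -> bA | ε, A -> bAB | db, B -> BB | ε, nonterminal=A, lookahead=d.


For [A, d]: 'd' ∈ FIRST(db)
Entry: A -> db


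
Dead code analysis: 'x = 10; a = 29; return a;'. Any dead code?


x is assigned but never read
Dead: 'x = 10'


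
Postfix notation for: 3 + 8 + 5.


Left to right (same or higher precedence on left)
Postfix: 3 8 + 5 +


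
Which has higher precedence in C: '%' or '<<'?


'%' is multiplicative (level 10); '<<' is shift (level 8)
Higher level binds tighter
'%' has higher precedence than '<<'


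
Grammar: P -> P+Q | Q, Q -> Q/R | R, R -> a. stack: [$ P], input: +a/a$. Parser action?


shift '+' to continue P -> P+Q
Action: shift


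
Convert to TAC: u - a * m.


Break into single-operator statements:
t1 = a * m
t2 = u - t1


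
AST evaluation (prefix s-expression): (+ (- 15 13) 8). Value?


Evaluate inner: (- 15 13) = 2
Evaluate root: (+ 2 8) = 10
Result: 10


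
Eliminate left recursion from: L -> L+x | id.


Left-recursive alternatives: L+x; non-recursive: id
Introduce L': L -> idL', L' -> +xL' | ε


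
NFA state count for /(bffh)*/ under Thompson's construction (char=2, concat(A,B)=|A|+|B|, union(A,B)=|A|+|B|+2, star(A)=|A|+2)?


Syntax tree has 4 char leaf(s), 0 union(s), 1 star(s)
chars contribute 4×2 = 8; each union adds +2; each star adds +2
Total: 8 + 0 + 2 = 10 states


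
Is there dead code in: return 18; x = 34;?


statement follows a return and is unreachable
Dead: 'x = 34'


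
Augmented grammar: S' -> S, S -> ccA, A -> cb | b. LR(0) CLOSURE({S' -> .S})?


Start: S' -> .S
For each item with dot before a nonterminal B, add B -> .γ for every B-production
Closure: [S' -> .S, S -> .ccA]


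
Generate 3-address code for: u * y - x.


Break into single-operator statements:
t1 = u * y
t2 = t1 - x


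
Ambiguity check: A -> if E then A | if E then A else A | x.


dangling else: 'if E then if E then x else x' parses two ways
Ambiguous


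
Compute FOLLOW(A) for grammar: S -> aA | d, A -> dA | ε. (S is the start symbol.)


$ ∈ FOLLOW(S). For each A -> αBβ: add FIRST(β)\{ε} to FOLLOW(B); if β nullable, add FOLLOW(A).
FOLLOW(A) = {$}


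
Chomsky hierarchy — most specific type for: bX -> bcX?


LHS has context (more than one symbol) and |LHS| ≤ |RHS|
Classification: Type 1 (Context-Sensitive)


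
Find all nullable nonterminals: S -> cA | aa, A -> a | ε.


A nonterminal is nullable iff some alternative derives ε (directly, or every symbol in it is nullable)
Nullable: {A}


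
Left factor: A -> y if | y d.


Common prefix: 'y'
Factored: A -> y A', A' -> if | d


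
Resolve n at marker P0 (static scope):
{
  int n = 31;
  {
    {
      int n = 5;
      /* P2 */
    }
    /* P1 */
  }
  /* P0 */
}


n declared in the same block as P0
n = 31


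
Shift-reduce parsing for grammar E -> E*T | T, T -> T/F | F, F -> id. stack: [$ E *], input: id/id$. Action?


no handle ('E*' is not any RHS); shift 'id'
Action: shift


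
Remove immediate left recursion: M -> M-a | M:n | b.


Left-recursive alternatives: M-a, M:n; non-recursive: b
Introduce M': M -> bM', M' -> -aM' | :nM' | ε


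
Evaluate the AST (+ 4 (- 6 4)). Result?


Evaluate inner: (- 6 4) = 2
Evaluate root: (+ 4 2) = 6
Result: 6


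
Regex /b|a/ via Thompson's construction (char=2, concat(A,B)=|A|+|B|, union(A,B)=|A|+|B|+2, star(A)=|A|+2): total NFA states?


Syntax tree has 2 char leaf(s), 1 union(s), 0 star(s)
chars contribute 2×2 = 4; each union adds +2; each star adds +2
Total: 4 + 2 + 0 = 6 states


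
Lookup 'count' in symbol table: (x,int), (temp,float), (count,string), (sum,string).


Lookup 'count' → type string


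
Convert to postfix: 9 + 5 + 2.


Left to right (same or higher precedence on left)
Postfix: 9 5 + 2 +


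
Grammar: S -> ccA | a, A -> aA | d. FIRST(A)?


Per alternative of A: FIRST(aA) = {a}; FIRST(d) = {d}
FIRST(A) = {a, d}


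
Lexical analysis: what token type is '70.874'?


Pattern: digits with a decimal point
Type: FLOAT_LITERAL


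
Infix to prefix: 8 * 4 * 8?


left-to-right (same/higher precedence on left): tree is (* (* 8 4) 8)
Prefix: * * 8 4 8


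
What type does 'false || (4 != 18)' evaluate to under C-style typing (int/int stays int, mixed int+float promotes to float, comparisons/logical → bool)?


Operand types: bool || bool
Rule: logical operators take bool operands and yield bool
Result type: bool


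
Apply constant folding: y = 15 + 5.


15 + 5 = 20 at compile time
Optimized: y = 20


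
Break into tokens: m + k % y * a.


Scan left to right, longest-match per lexeme
Tokens: ID(m), OP(+), ID(k), OP(%), ID(y), OP(*), ID(a)


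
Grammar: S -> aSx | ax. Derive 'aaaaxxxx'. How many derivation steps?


Derivation: S => aSx => aaSxx => aaaSxxx => aaaaxxxx
Steps: 4


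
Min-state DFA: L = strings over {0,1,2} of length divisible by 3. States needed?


Track length mod 3: states 0..2, accept at 0
Minimal DFA: 3 states


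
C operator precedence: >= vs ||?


'>=' is relational (level 7); '||' is logical OR (level 1)
Higher level binds tighter
'>=' has higher precedence than '||'


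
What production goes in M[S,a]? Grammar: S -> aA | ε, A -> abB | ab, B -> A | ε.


For [S, a]: 'a' ∈ FIRST(aA)
Entry: S -> aA


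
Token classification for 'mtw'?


Pattern: letter/underscore followed by alphanumerics, not a keyword
Type: IDENTIFIER


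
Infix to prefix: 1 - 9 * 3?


'*' binds tighter: tree is (- 1 (* 9 3))
Prefix: - 1 * 9 3


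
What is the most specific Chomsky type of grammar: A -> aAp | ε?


Single nonterminal LHS, but a^n p^n is not regular
Classification: Type 2 (Context-Free)


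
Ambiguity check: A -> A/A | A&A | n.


'n/n&n' has two parse trees (no precedence encoded between / and &)
Ambiguous


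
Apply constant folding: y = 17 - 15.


17 - 15 = 2 at compile time
Optimized: y = 2


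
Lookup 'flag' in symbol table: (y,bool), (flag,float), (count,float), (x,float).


Lookup 'flag' → type float


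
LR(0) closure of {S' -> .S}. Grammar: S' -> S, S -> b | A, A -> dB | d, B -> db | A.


Start: S' -> .S
For each item with dot before a nonterminal B, add B -> .γ for every B-production
Closure: [S' -> .S, S -> .b, S -> .A, A -> .dB, A -> .d]


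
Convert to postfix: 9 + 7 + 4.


Left to right (same or higher precedence on left)
Postfix: 9 7 + 4 +


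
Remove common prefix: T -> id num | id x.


Common prefix: 'id'
Factored: T -> id T', T' -> num | x


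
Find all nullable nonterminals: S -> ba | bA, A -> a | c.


A nonterminal is nullable iff some alternative derives ε (directly, or every symbol in it is nullable)
Nullable: {}


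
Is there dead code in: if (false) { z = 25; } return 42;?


condition is constant false, so the whole block is unreachable
Dead: 'if (false) { z = 25; }'


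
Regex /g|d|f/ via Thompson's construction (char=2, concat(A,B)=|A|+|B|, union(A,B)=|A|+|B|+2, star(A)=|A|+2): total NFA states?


Syntax tree has 3 char leaf(s), 2 union(s), 0 star(s)
chars contribute 3×2 = 6; each union adds +2; each star adds +2
Total: 6 + 4 + 0 = 10 states


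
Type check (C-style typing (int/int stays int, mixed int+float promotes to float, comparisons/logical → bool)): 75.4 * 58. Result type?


Operand types: float * int
Rule: mixed int/float promotes to float; int/int stays int
Result type: float


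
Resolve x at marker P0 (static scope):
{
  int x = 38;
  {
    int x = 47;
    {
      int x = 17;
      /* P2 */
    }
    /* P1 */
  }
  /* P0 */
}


x declared in the same block as P0
x = 38


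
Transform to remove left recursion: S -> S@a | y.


Left-recursive alternatives: S@a; non-recursive: y
Introduce S': S -> yS', S' -> @aS' | ε


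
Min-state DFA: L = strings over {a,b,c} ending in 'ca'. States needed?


Track the longest suffix of input matching a prefix of 'ca': 3 classes (prefixes of length 0..2)
Minimal DFA: 3 states


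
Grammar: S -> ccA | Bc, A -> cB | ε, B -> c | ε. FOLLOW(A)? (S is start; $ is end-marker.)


$ ∈ FOLLOW(S). For each A -> αBβ: add FIRST(β)\{ε} to FOLLOW(B); if β nullable, add FOLLOW(A).
FOLLOW(A) = {$}


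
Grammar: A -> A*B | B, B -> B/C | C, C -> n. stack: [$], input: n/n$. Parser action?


no handle on stack; shift 'n'
Action: shift


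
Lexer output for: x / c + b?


Scan left to right, longest-match per lexeme
Tokens: ID(x), OP(/), ID(c), OP(+), ID(b)


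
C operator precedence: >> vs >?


'>>' is shift (level 8); '>' is relational (level 7)
Higher level binds tighter
'>>' has higher precedence than '>'


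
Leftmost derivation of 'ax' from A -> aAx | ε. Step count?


Derivation: A => aAx => ax
Steps: 2


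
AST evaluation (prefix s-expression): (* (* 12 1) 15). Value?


Evaluate inner: (* 12 1) = 12
Evaluate root: (* 12 15) = 180
Result: 180


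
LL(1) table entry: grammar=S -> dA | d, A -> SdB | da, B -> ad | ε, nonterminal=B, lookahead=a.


For [B, a]: 'a' ∈ FIRST(ad)
Entry: B -> ad


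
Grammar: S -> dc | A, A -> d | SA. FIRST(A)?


Per alternative of A: FIRST(d) = {d}; FIRST(SA) = {d}
FIRST(A) = {d}


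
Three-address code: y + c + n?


Break into single-operator statements:
t1 = y + c
t2 = t1 + n


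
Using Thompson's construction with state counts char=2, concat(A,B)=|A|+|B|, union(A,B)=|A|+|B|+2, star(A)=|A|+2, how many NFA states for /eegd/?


Syntax tree has 4 char leaf(s), 0 union(s), 0 star(s)
chars contribute 4×2 = 8; each union adds +2; each star adds +2
Total: 8 + 0 + 0 = 8 states


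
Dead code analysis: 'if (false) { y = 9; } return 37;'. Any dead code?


condition is constant false, so the whole block is unreachable
Dead: 'if (false) { y = 9; }'
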